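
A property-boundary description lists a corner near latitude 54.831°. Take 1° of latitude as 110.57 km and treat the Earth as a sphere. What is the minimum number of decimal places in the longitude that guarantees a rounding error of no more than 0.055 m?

At 54.831° one degree of longitude covers 110570 × cos 54.831° ≈ 110570 × 0.5760 ≈ 63687.2 m.
With N decimal places the half-ulp bound is 0.5·10⁻ᴺ°, or 0.5·10⁻ᴺ × 63687.2 m on the ground.
Need 0.5 × 63687.2 × 10⁻ᴺ ≤ 0.055 → 10⁻ᴺ ≤ 1.727e-06, so N ≥ 5.76.
So 6 decimal places suffice (0.0318 m); 5 would allow up to 0.318 m.

6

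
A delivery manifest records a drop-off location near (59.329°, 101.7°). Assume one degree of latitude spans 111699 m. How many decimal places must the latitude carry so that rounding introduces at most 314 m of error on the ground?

3

One degree of latitude covers 111699 m.
N decimal places → at most half a unit in the last place, 0.5 × 10⁻ᴺ° = 111699/2 × 10⁻ᴺ m.
Setting 55849.5 × 10⁻ᴺ ≤ 314 gives 10ᴺ ≥ 177.9, i.e. N ≥ 2.25.
So 3 decimal places suffice (55.8 m); 2 would allow up to 558 m.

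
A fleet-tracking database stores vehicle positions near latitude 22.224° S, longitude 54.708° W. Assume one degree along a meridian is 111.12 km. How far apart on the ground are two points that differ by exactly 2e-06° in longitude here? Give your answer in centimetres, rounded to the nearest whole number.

One degree of longitude here spans 111120 × cos 22.224° = 111120 × 0.9257 ≈ 102865 m; 2e-06° of that is 0.20573 m.
That is 0.20573 m = 20.573 cm.

21 centimetres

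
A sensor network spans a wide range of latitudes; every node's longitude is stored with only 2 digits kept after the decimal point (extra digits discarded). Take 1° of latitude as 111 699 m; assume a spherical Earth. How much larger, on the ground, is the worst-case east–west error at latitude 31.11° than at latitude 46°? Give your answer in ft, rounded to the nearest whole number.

592 ft

Truncating at 2 decimal places can drop up to a full unit in the last place, so the longitude may be off by as much as 0.01°.
Error at 31.11° = 0.01° × 111699 × cos 31.11° ≈ 1117 × 0.8562 = 956.34 m.
Error at 46° = 0.01° × 111699 × cos 46° ≈ 1117 × 0.6947 = 775.93 m.
Difference: 956.34 − 775.93 = 180.41 m.
Converting: 180.415 m × 3.2808 ft/m ≈ 591.91 ft.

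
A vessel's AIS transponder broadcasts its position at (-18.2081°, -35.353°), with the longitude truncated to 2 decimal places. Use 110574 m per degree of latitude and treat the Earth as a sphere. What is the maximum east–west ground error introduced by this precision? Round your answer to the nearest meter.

1050 meters

Truncating at 2 decimal places can drop up to a full unit in the last place, so the longitude may be off by as much as 0.01°.
Parallels shrink by cos φ, so at 18.2081° a degree of longitude is 110574 × 0.9499 ≈ 105037 m.
So at most 0.01° × 105037 ≈ 1050.37 m east–west.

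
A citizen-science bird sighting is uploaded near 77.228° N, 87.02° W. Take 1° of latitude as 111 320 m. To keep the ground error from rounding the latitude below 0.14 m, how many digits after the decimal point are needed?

6

One degree of latitude covers 111320 m.
Rounding to N decimal places gives at most 0.5 × 10⁻ᴺ degrees of error, i.e. 0.5 × 10⁻ᴺ × 111320 m.
Setting 55660 × 10⁻ᴺ ≤ 0.14 gives 10ᴺ ≥ 3.976e+05, i.e. N ≥ 5.60.
At 5 places the error can reach 0.557 m, but 6 places keeps it to 0.0557 m.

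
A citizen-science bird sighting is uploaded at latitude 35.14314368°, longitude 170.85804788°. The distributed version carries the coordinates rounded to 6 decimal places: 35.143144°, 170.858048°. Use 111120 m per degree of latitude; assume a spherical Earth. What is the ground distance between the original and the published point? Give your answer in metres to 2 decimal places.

0.04 metres

Δlat = 35.14314368 − 35.143144 = -0.00000032°; Δlon = 170.85804788 − 170.858048 = -0.00000012°.
N–S: -0.00000032° × 111120 m/° = -0.0355584 m.
E–W at 35.1431°: -0.00000012° × 111120 × cos 35.1431° = -0.00000012 × 111120 × 0.8177 ≈ -0.0109038 m.
Hypotenuse of the two orthogonal shifts: √(0.0355584² + 0.0109038²) = 0.0371926 m.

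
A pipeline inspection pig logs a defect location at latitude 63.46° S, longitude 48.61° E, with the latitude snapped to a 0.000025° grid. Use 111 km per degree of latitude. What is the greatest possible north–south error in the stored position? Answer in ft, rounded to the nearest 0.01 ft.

With a 0.000025° grid the true value lies within half a step, ±0.000025°/2 = ±1.25e-05°, of the stored one.
Along the meridian that is 1.25e-05° × 111000 m/° = 1.3875 m.
Converting: 1.3875 m × 3.2808 ft/m ≈ 4.5522 ft.

4.55 ft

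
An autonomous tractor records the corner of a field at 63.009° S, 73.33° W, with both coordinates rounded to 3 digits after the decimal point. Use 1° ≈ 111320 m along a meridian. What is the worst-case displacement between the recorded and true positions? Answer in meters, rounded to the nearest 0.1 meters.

Rounding to 3 decimal places leaves each coordinate within ±0.0005° of the true value.
North–south component: 0.0005° × 111320 = 55.66 m.
East–west component at 63.009°: 0.0005° × 111320 × cos 63.009° ≈ 0.0005 × 50522.6 ≈ 25.2613 m.
Worst case both components are at the extreme and orthogonal: √(55.66² + 25.2613²) ≈ 61.1242 m.

61.1 meters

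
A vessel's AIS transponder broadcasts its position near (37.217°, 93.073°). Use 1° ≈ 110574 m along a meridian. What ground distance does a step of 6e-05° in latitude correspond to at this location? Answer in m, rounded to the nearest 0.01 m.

6e-05° × 110574 m/° = 6.63444 m.

6.63 m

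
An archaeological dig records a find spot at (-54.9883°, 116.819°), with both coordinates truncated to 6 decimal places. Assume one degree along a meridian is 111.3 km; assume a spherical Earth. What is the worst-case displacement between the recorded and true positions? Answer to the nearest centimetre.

Truncating at 6 decimal places can drop up to a full unit in the last place, so each coordinate may be off by as much as 1e-06°.
North–south component: 1e-06° × 111300 = 0.1113 m.
E–W at 54.9883°: 1e-06° × 111300 × cos 54.9883° = 1e-06 × 111300 × 0.5737 ≈ 0.0638577 m.
Combining orthogonally: (0.1113² + 0.0638577²)^½ ≈ 0.128318 m.
That is 0.128318 m = 12.832 cm.

13 centimetres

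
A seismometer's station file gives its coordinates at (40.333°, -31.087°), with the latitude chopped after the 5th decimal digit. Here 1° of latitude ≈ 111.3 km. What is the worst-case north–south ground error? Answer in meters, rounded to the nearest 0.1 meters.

Truncating at 5 decimal places can drop up to a full unit in the last place, so the latitude may be off by as much as 1e-05°.
North–south distance: 1e-05° × 111300 m/° = 1.113 m.

1.1 meters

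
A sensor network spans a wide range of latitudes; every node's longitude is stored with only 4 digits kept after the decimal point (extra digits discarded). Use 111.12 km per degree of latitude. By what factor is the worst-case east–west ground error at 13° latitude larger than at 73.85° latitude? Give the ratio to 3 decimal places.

Truncating at 4 decimal places can drop up to a full unit in the last place, so the longitude may be off by as much as 0.0001°.
Error at 13° = 0.0001° × 111120 × cos 13° ≈ 11.112 × 0.9744 = 10.827 m.
At 73.85°: 0.0001° × 111120 × cos 73.85° = 0.0001 × 111120 × 0.2782 ≈ 3.0908 m.
The ratio reduces to cos 13° / cos 73.85° = 0.9744/0.2782 ≈ 3.5030.

3.503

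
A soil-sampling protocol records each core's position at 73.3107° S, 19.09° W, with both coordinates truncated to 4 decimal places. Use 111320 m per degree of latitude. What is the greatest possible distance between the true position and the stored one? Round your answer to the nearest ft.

Truncating at 4 decimal places can drop up to a full unit in the last place, so each coordinate may be off by as much as 0.0001°.
North–south component: 0.0001° × 111320 = 11.132 m.
Longitude error → 0.0001 × 111320 × cos 73.3107° = 0.0001 × 111320 × 0.2872 ≈ 3.19691 m.
Worst case both components are at the extreme and orthogonal: √(11.132² + 3.19691²) ≈ 11.582 m.
In feet: 11.582 m ÷ 0.3048 ≈ 37.999 ft.

38 ft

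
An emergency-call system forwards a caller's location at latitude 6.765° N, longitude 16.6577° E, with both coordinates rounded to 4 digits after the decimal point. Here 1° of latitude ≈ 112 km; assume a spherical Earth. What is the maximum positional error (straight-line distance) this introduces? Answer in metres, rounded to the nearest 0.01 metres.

7.89 metres

Rounding to 4 decimal places leaves each coordinate within ±5e-05° of the true value.
North–south component: 5e-05° × 112000 = 5.6 m.
E–W at 6.765°: 5e-05° × 112000 × cos 6.765° = 5e-05 × 112000 × 0.9930 ≈ 5.56101 m.
The two errors are perpendicular, so the maximum displacement is √(5.6² + 5.56101²) ≈ 7.89207 m.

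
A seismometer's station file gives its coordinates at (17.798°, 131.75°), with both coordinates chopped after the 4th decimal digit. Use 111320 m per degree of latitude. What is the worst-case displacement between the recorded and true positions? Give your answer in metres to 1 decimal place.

15.4 metres

Truncating at 4 decimal places can drop up to a full unit in the last place, so each coordinate may be off by as much as 0.0001°.
North–south component: 0.0001° × 111320 = 11.132 m.
Longitude error → 0.0001 × 111320 × cos 17.798° = 0.0001 × 111320 × 0.9521 ≈ 10.5992 m.
Worst case both components are at the extreme and orthogonal: √(11.132² + 10.5992²) ≈ 15.3709 m.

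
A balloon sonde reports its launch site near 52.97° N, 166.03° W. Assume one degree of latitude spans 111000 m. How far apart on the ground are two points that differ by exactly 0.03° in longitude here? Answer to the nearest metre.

0.03° of longitude at 52.97° is 0.03 × 111000 × cos 52.97° ≈ 0.03 × 66847.9 = 2005.44 m.

2005 metres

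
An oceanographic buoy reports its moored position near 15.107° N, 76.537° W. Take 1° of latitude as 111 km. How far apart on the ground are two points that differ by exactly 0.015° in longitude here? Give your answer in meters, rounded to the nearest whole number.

1607 meters

At 15.107° a degree of longitude is 111000 × cos 15.107° ≈ 107164 m, so 0.015° corresponds to 1607.46 m.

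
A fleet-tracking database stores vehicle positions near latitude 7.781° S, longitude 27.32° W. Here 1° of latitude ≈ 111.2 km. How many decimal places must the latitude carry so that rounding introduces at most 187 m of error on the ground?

One degree of latitude covers 111200 m.
N decimal places → at most half a unit in the last place, 0.5 × 10⁻ᴺ° = 111200/2 × 10⁻ᴺ m.
Setting 55600 × 10⁻ᴺ ≤ 187 gives 10ᴺ ≥ 297.3, i.e. N ≥ 2.47.
N = 2 would give 556 m (too coarse); N = 3 gives 55.6 m ≤ 187 m.

3 decimal places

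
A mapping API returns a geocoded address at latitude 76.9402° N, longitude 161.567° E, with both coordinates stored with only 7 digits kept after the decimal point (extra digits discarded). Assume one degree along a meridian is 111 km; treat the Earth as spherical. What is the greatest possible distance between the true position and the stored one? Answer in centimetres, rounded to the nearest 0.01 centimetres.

Truncating at 7 decimal places can drop up to a full unit in the last place, so each coordinate may be off by as much as 1e-07°.
North–south component: 1e-07° × 111000 = 0.0111 m.
East–west component at 76.9402°: 1e-07° × 111000 × cos 76.9402° ≈ 1e-07 × 25082.4 ≈ 0.00250824 m.
Combining orthogonally: (0.0111² + 0.00250824²)^½ ≈ 0.0113799 m.
That is 0.0113799 m = 1.138 cm.

1.14 centimetres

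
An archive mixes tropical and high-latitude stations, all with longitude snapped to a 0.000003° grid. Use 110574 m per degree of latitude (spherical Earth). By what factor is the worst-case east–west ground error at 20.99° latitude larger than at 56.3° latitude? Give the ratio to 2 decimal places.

With a 0.000003° grid the true value lies within half a step, ±0.000003°/2 = ±1.5e-06°, of the stored one.
Error at 20.99° = 1.5e-06° × 110574 × cos 20.99° ≈ 0.16586 × 0.9336 = 0.15485 m.
At 56.3°: 1.5e-06° × 110574 × cos 56.3° = 1.5e-06 × 110574 × 0.5548 ≈ 0.092027 m.
The ratio reduces to cos 20.99° / cos 56.3° = 0.9336/0.5548 ≈ 1.6827.

1.68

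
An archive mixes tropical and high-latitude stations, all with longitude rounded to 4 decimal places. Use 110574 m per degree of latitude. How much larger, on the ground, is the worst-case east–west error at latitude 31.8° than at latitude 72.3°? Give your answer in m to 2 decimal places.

3.02 m

Rounding to 4 decimal places leaves the longitude within ±5e-05° of the true value.
At 31.8°: 5e-05° × 110574 × cos 31.8° = 5e-05 × 110574 × 0.8499 ≈ 4.6988 m.
At 72.3°: 5e-05° × 110574 × cos 72.3° = 5e-05 × 110574 × 0.3040 ≈ 1.6809 m.
Difference: 4.6988 − 1.6809 = 3.0179 m.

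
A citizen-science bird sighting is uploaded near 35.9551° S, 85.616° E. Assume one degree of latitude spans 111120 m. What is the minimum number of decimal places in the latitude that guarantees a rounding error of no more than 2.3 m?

One degree of latitude covers 111120 m.
With N decimal places the half-ulp bound is 0.5·10⁻ᴺ°, or 0.5·10⁻ᴺ × 111120 m on the ground.
Need 0.5 × 111120 × 10⁻ᴺ ≤ 2.3 → 10⁻ᴺ ≤ 4.140e-05, so N ≥ 4.38.
N = 4 would give 5.56 m (too coarse); N = 5 gives 0.556 m ≤ 2.3 m.

5 decimal places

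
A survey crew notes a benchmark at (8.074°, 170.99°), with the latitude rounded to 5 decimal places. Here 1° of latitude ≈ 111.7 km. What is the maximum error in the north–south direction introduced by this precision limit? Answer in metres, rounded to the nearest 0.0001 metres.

0.5585 metres

Rounding to 5 decimal places leaves the latitude within ±5e-06° of the true value.
So the N–S error is at most 5e-06 × 111700 = 0.5585 m.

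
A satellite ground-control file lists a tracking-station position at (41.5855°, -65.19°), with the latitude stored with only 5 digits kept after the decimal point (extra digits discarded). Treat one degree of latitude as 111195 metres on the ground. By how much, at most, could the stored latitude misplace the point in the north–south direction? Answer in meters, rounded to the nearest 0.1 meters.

Truncating at 5 decimal places can drop up to a full unit in the last place, so the latitude may be off by as much as 1e-05°.
North–south distance: 1e-05° × 111195 m/° = 1.11195 m.

1.1 meters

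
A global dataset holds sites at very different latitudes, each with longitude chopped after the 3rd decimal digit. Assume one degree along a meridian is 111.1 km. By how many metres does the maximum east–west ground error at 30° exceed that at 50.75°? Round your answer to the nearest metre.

Truncating at 3 decimal places can drop up to a full unit in the last place, so the longitude may be off by as much as 0.001°.
Error at 30° = 0.001° × 111100 × cos 30° ≈ 111.1 × 0.8660 = 96.215 m.
Error at 50.75° = 0.001° × 111100 × cos 50.75° ≈ 111.1 × 0.6327 = 70.294 m.
So the lower-latitude error exceeds the higher by 96.215 − 70.294 = 25.922 m.

26 metres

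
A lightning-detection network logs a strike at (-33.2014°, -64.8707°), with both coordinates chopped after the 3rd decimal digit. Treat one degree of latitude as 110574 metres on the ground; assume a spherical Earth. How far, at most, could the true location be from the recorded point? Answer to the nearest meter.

144 meters

Truncating at 3 decimal places can drop up to a full unit in the last place, so each coordinate may be off by as much as 0.001°.
Latitude error → 0.001 × 110574 = 110.574 m along the meridian.
Longitude error → 0.001 × 110574 × cos 33.2014° = 0.001 × 110574 × 0.8368 ≈ 92.5229 m.
Combining orthogonally: (110.574² + 92.5229²)^½ ≈ 144.177 m.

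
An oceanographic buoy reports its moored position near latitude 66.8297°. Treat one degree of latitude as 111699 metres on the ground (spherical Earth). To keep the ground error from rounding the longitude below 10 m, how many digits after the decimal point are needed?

4 decimal places

At 66.8297° one degree of longitude covers 111699 × cos 66.8297° ≈ 111699 × 0.3935 ≈ 43949.7 m.
Rounding to N decimal places gives at most 0.5 × 10⁻ᴺ degrees of error, i.e. 0.5 × 10⁻ᴺ × 43949.7 m.
Need 0.5 × 43949.7 × 10⁻ᴺ ≤ 10 → 10⁻ᴺ ≤ 4.551e-04, so N ≥ 3.34.
At 3 places the error can reach 22 m, but 4 places keeps it to 2.2 m.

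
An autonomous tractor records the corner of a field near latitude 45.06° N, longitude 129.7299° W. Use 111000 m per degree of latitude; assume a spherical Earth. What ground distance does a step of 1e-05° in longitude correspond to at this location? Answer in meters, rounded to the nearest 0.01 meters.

0.78 meters

One degree of longitude here spans 111000 × cos 45.06° = 111000 × 0.7064 ≈ 78406.6 m; 1e-05° of that is 0.784066 m.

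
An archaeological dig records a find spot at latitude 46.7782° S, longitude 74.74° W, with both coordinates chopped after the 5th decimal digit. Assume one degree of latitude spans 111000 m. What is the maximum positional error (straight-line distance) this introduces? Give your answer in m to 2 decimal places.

1.35 m

Truncating at 5 decimal places can drop up to a full unit in the last place, so each coordinate may be off by as much as 1e-05°.
N–S: 1e-05° × 111000 m/° = 1.11 m.
East–west component at 46.7782°: 1e-05° × 111000 × cos 46.7782° ≈ 1e-05 × 76015.5 ≈ 0.760155 m.
The two errors are perpendicular, so the maximum displacement is √(1.11² + 0.760155²) ≈ 1.34534 m.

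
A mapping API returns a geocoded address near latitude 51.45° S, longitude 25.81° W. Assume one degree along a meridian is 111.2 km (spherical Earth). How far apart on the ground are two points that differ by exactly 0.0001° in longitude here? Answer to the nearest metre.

At 51.45° a degree of longitude is 111200 × cos 51.45° ≈ 69299.5 m, so 0.0001° corresponds to 6.92995 m.

7 metres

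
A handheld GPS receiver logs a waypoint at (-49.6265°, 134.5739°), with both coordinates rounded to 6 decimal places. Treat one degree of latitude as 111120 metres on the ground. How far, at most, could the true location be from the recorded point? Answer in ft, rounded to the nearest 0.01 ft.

Rounding to 6 decimal places leaves each coordinate within ±5e-07° of the true value.
Latitude error → 5e-07 × 111120 = 0.05556 m along the meridian.
East–west component at 49.6265°: 5e-07° × 111120 × cos 49.6265° ≈ 5e-07 × 71979.9 ≈ 0.03599 m.
Combining orthogonally: (0.05556² + 0.03599²)^½ ≈ 0.0661981 m.
In feet: 0.0661981 m ÷ 0.3048 ≈ 0.21719 ft.

0.22 ft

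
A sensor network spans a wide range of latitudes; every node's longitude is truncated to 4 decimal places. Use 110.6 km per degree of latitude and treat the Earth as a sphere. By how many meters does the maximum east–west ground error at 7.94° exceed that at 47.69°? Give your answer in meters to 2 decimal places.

3.51 meters

Truncating at 4 decimal places can drop up to a full unit in the last place, so the longitude may be off by as much as 0.0001°.
Error at 7.94° = 0.0001° × 110600 × cos 7.94° ≈ 11.06 × 0.9904 = 10.954 m.
At 47.69°: 0.0001° × 110600 × cos 47.69° = 0.0001 × 110600 × 0.6731 ≈ 7.4449 m.
Difference: 10.954 − 7.4449 = 3.509 m.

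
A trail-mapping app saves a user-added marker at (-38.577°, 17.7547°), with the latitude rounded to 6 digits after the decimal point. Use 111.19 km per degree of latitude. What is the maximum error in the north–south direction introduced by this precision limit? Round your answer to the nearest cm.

Rounding to 6 decimal places leaves the latitude within ±5e-07° of the true value.
So the N–S error is at most 5e-07 × 111190 = 0.055595 m.
That is 0.055595 m = 5.5595 cm.

6 cm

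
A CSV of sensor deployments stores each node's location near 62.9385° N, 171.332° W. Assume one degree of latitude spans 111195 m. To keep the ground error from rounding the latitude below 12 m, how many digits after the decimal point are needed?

One degree of latitude covers 111195 m.
Rounding to N decimal places gives at most 0.5 × 10⁻ᴺ degrees of error, i.e. 0.5 × 10⁻ᴺ × 111195 m.
Need 0.5 × 111195 × 10⁻ᴺ ≤ 12 → 10⁻ᴺ ≤ 2.158e-04, so N ≥ 3.67.
N = 3 would give 55.6 m (too coarse); N = 4 gives 5.56 m ≤ 12 m.

4 decimal places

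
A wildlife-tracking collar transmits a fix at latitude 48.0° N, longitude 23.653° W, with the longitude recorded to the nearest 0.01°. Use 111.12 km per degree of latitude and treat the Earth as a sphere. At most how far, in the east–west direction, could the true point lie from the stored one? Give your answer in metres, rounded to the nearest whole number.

Rounding to 2 decimal places leaves the longitude within ±0.005° of the true value.
Parallels shrink by cos φ, so at 48° a degree of longitude is 111120 × 0.6691 ≈ 74353.8 m.
So at most 0.005° × 74353.8 ≈ 371.769 m east–west.

372 metres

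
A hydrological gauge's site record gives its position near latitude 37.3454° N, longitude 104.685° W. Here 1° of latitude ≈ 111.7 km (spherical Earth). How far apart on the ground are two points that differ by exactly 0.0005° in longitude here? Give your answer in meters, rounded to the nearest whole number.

44 meters

One degree of longitude here spans 111700 × cos 37.3454° = 111700 × 0.7950 ≈ 88800.7 m; 0.0005° of that is 44.4004 m.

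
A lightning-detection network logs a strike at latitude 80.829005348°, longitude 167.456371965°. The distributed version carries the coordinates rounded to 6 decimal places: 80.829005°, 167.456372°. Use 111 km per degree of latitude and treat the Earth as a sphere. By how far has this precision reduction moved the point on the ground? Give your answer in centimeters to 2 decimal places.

Δlat = 80.829005348 − 80.829005 = +0.000000348°; Δlon = 167.456371965 − 167.456372 = -0.000000035°.
N–S: 0.000000348° × 111000 m/° = 0.038628 m.
E–W at 80.829°: -0.000000035° × 111000 × cos 80.829° = -0.000000035 × 111000 × 0.1594 ≈ -0.000619197 m.
Combined displacement = (0.038628² + 0.000619197²)^½ ≈ 0.038633 m.
That is 0.038633 m = 3.8633 cm.

3.86 centimeters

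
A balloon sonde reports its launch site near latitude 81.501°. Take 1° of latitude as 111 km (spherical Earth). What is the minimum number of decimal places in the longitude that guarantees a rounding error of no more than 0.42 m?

At 81.501° one degree of longitude covers 111000 × cos 81.501° ≈ 111000 × 0.1478 ≈ 16404.9 m.
With N decimal places the half-ulp bound is 0.5·10⁻ᴺ°, or 0.5·10⁻ᴺ × 16404.9 m on the ground.
Setting 8202.46 × 10⁻ᴺ ≤ 0.42 gives 10ᴺ ≥ 1.953e+04, i.e. N ≥ 4.29.
So 5 decimal places suffice (0.082 m); 4 would allow up to 0.82 m.

5 decimal places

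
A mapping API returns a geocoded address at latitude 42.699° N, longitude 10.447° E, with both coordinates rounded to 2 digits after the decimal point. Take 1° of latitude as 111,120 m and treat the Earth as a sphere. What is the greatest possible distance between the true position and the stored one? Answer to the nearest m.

Rounding to 2 decimal places leaves each coordinate within ±0.005° of the true value.
Latitude error → 0.005 × 111120 = 555.6 m along the meridian.
Longitude error → 0.005 × 111120 × cos 42.699° = 0.005 × 111120 × 0.7349 ≈ 408.325 m.
The two errors are perpendicular, so the maximum displacement is √(555.6² + 408.325²) ≈ 689.508 m.

690 m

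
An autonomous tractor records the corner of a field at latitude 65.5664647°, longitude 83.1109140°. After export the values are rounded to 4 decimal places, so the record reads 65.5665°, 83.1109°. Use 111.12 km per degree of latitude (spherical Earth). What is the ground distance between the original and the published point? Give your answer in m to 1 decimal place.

4.0 m

Δlat = 65.5664647 − 65.5665 = -0.0000353°; Δlon = 83.1109140 − 83.1109 = +0.0000140°.
N–S: -0.0000353° × 111120 m/° = -3.92254 m.
East–west at this latitude: 0.0000140° × 111120 × cos 65.5665° ≈ 0.0000140 × 45963.3 = 0.643487 m.
Hypotenuse of the two orthogonal shifts: √(3.92254² + 0.643487²) = 3.97497 m.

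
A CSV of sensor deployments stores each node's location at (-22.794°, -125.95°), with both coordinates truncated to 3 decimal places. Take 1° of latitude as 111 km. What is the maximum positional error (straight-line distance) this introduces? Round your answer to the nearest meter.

151 meters

Truncating at 3 decimal places can drop up to a full unit in the last place, so each coordinate may be off by as much as 0.001°.
North–south component: 0.001° × 111000 = 111 m.
E–W at 22.794°: 0.001° × 111000 × cos 22.794° = 0.001 × 111000 × 0.9219 ≈ 102.331 m.
The two errors are perpendicular, so the maximum displacement is √(111² + 102.331²) ≈ 150.973 m.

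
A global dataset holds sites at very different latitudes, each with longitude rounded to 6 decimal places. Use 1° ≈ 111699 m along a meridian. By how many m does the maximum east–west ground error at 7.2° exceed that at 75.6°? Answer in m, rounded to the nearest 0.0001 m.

Rounding to 6 decimal places leaves the longitude within ±5e-07° of the true value.
Error at 7.2° = 5e-07° × 111699 × cos 7.2° ≈ 0.055849 × 0.9921 = 0.055409 m.
Error at 75.6° = 5e-07° × 111699 × cos 75.6° ≈ 0.055849 × 0.2487 = 0.013889 m.
Difference: 0.055409 − 0.013889 = 0.04152 m.

0.0415 m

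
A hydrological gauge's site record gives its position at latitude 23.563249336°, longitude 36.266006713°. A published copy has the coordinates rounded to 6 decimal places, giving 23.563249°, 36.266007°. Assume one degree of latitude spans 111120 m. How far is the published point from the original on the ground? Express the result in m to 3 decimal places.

The latitude changed by +0.000000336° and the longitude by -0.000000287°.
North–south shift: 0.000000336 × 111120 = 0.0373363 m.
East–west at this latitude: -0.000000287° × 111120 × cos 23.5632° ≈ -0.000000287 × 101855 = -0.0292323 m.
Hypotenuse of the two orthogonal shifts: √(0.0373363² + 0.0292323²) = 0.0474187 m.

0.047 m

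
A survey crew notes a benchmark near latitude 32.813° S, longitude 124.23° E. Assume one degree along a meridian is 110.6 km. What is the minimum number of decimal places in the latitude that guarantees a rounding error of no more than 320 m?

One degree of latitude covers 110600 m.
N decimal places → at most half a unit in the last place, 0.5 × 10⁻ᴺ° = 110600/2 × 10⁻ᴺ m.
Need 0.5 × 110600 × 10⁻ᴺ ≤ 320 → 10⁻ᴺ ≤ 5.787e-03, so N ≥ 2.24.
So 3 decimal places suffice (55.3 m); 2 would allow up to 553 m.

3 decimal places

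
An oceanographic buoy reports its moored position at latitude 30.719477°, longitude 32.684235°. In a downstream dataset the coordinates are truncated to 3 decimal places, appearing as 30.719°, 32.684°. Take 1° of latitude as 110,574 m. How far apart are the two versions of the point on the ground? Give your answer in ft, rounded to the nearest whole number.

188 ft

The latitude changed by +0.000477° and the longitude by +0.000235°.
N–S: 0.000477° × 110574 m/° = 52.7438 m.
East–west at this latitude: 0.000235° × 110574 × cos 30.719° ≈ 0.000235 × 95058.6 = 22.3388 m.
Distance: √(52.7438² + 22.3388²) ≈ 57.2794 m.
Converting: 57.2794 m × 3.2808 ft/m ≈ 187.92 ft.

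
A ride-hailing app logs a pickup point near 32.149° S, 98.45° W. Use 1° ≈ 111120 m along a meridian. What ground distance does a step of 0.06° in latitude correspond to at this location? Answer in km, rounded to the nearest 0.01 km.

6.67 km

0.06° × 111120 m/° = 6667.2 m.
That is 6667.2 m = 6.6672 km.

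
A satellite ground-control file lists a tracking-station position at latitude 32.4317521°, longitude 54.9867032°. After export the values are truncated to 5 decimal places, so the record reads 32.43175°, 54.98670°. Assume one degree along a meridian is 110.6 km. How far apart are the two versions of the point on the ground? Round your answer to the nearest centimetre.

38 centimetres

The latitude changed by +0.0000021° and the longitude by +0.0000032°.
North–south shift: 0.0000021 × 110600 = 0.23226 m.
East–west at this latitude: 0.0000032° × 110600 × cos 32.4318° ≈ 0.0000032 × 93349.8 = 0.298719 m.
Hypotenuse of the two orthogonal shifts: √(0.23226² + 0.298719²) = 0.378389 m.
That is 0.378389 m = 37.839 cm.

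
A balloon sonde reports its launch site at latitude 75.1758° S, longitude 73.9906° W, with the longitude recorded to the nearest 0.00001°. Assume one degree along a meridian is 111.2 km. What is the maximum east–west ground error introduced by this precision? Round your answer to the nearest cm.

14 cm

Rounding to 5 decimal places leaves the longitude within ±5e-06° of the true value.
One degree of longitude at 75.1758° is 111200 × cos 75.1758° ≈ 111200 × 0.2559 = 28451 m.
Maximum E–W displacement: 5e-06 × 28451 = 0.142255 m.
That is 0.142255 m = 14.225 cm.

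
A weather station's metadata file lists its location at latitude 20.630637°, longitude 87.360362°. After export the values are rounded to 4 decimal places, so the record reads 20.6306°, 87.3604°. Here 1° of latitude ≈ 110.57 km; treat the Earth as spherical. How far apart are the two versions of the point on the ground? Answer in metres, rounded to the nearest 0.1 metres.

5.7 metres

The latitude changed by +0.000037° and the longitude by -0.000038°.
North–south shift: 0.000037 × 110570 = 4.09109 m.
E–W at 20.6306°: -0.000038° × 110570 × cos 20.6306° = -0.000038 × 110570 × 0.9359 ≈ -3.93221 m.
Hypotenuse of the two orthogonal shifts: √(4.09109² + 3.93221²) = 5.67444 m.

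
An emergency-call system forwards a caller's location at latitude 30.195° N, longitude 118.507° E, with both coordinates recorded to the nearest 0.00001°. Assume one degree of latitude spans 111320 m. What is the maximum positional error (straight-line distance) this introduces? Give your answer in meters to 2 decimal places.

0.74 meters

Rounding to 5 decimal places leaves each coordinate within ±5e-06° of the true value.
N–S: 5e-06° × 111320 m/° = 0.5566 m.
E–W at 30.195°: 5e-06° × 111320 × cos 30.195° = 5e-06 × 111320 × 0.8643 ≈ 0.48108 m.
Worst case both components are at the extreme and orthogonal: √(0.5566² + 0.48108²) ≈ 0.735691 m.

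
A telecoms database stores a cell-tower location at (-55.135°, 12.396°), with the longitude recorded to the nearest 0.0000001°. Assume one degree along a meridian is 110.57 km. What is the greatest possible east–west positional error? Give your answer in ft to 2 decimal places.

Rounding to 7 decimal places leaves the longitude within ±5e-08° of the true value.
At latitude 55.135° a degree of longitude spans 110570 m × cos 55.135° = 110570 × 0.5716 ≈ 63206.8 m.
So at most 5e-08° × 63206.8 ≈ 0.00316034 m east–west.
In feet: 0.00316034 m ÷ 0.3048 ≈ 0.010369 ft.

0.01 ft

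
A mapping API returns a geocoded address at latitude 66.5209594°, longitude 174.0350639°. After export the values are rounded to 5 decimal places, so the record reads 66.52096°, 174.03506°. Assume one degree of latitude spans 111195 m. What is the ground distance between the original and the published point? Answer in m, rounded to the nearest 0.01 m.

Δlat = 66.5209594 − 66.52096 = -0.0000006°; Δlon = 174.0350639 − 174.03506 = +0.0000039°.
North–south shift: -0.0000006 × 111195 = -0.066717 m.
East–west at this latitude: 0.0000039° × 111195 × cos 66.521° ≈ 0.0000039 × 44301.6 = 0.172776 m.
Hypotenuse of the two orthogonal shifts: √(0.066717² + 0.172776²) = 0.18521 m.

0.19 m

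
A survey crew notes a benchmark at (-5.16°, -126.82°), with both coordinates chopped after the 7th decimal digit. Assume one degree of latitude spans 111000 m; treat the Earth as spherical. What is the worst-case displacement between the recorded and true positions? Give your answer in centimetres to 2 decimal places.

Truncating at 7 decimal places can drop up to a full unit in the last place, so each coordinate may be off by as much as 1e-07°.
Latitude error → 1e-07 × 111000 = 0.0111 m along the meridian.
East–west component at 5.16°: 1e-07° × 111000 × cos 5.16° ≈ 1e-07 × 110550 ≈ 0.011055 m.
Combining orthogonally: (0.0111² + 0.011055²)^½ ≈ 0.015666 m.
That is 0.015666 m = 1.5666 cm.

1.57 centimetres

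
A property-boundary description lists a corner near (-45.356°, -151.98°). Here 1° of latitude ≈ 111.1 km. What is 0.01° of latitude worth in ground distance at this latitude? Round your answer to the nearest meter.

Along a meridian 0.01° is 0.01 × 111100 = 1111 m.

1111 meters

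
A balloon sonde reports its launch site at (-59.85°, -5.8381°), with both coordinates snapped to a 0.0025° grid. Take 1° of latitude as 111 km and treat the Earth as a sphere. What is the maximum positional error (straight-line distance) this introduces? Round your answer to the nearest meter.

With a 0.0025° grid the true value lies within half a step, ±0.0025°/2 = ±0.00125°, of the stored one.
Latitude error → 0.00125 × 111000 = 138.75 m along the meridian.
East–west component at 59.85°: 0.00125° × 111000 × cos 59.85° ≈ 0.00125 × 55751.5 ≈ 69.6893 m.
Combining orthogonally: (138.75² + 69.6893²)^½ ≈ 155.268 m.

155 meters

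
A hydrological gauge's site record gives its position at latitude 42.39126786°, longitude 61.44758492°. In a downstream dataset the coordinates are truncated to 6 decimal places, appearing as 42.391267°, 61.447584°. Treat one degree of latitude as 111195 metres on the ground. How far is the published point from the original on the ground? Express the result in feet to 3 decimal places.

0.400 feet

The latitude changed by +0.00000086° and the longitude by +0.00000092°.
North–south shift: 0.00000086 × 111195 = 0.0956277 m.
East–west at this latitude: 0.00000092° × 111195 × cos 42.3913° ≈ 0.00000092 × 82124 = 0.0755541 m.
Distance: √(0.0956277² + 0.0755541²) ≈ 0.121873 m.
Converting: 0.121873 m × 3.2808 ft/m ≈ 0.39985 ft.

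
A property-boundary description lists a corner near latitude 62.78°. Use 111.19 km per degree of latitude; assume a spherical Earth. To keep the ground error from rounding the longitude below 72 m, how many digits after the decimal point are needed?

3

At 62.78° one degree of longitude covers 111190 × cos 62.78° ≈ 111190 × 0.4574 ≈ 50859.2 m.
Rounding to N decimal places gives at most 0.5 × 10⁻ᴺ degrees of error, i.e. 0.5 × 10⁻ᴺ × 50859.2 m.
Need 0.5 × 50859.2 × 10⁻ᴺ ≤ 72 → 10⁻ᴺ ≤ 2.831e-03, so N ≥ 2.55.
At 2 places the error can reach 254 m, but 3 places keeps it to 25.4 m.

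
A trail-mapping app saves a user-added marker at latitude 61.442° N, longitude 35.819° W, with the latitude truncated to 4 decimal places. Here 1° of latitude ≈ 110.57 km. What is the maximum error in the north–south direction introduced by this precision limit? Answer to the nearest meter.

Truncating at 4 decimal places can drop up to a full unit in the last place, so the latitude may be off by as much as 0.0001°.
North–south distance: 0.0001° × 110570 m/° = 11.057 m.

11 meters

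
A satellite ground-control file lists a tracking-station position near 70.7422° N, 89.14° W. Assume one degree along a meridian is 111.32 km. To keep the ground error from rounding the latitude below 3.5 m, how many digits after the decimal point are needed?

5 decimal places

One degree of latitude covers 111320 m.
Rounding to N decimal places gives at most 0.5 × 10⁻ᴺ degrees of error, i.e. 0.5 × 10⁻ᴺ × 111320 m.
Need 0.5 × 111320 × 10⁻ᴺ ≤ 3.5 → 10⁻ᴺ ≤ 6.288e-05, so N ≥ 4.20.
So 5 decimal places suffice (0.557 m); 4 would allow up to 5.57 m.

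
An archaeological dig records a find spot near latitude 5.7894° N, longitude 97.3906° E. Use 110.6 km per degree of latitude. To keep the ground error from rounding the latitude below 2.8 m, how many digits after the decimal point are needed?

5 decimal places

One degree of latitude covers 110600 m.
N decimal places → at most half a unit in the last place, 0.5 × 10⁻ᴺ° = 110600/2 × 10⁻ᴺ m.
Setting 55300 × 10⁻ᴺ ≤ 2.8 gives 10ᴺ ≥ 1.975e+04, i.e. N ≥ 4.30.
N = 4 would give 5.53 m (too coarse); N = 5 gives 0.553 m ≤ 2.8 m.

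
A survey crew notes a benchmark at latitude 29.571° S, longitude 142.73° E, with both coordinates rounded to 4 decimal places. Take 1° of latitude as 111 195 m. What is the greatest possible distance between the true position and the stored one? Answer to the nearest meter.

Rounding to 4 decimal places leaves each coordinate within ±5e-05° of the true value.
N–S: 5e-05° × 111195 m/° = 5.55975 m.
Longitude error → 5e-05 × 111195 × cos 29.571° = 5e-05 × 111195 × 0.8697 ≈ 4.83556 m.
The two errors are perpendicular, so the maximum displacement is √(5.55975² + 4.83556²) ≈ 7.36841 m.

7 meters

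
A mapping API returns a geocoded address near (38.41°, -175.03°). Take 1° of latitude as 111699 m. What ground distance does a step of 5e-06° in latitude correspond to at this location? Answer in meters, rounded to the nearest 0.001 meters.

0.558 meters

5e-06° × 111699 m/° = 0.558495 m.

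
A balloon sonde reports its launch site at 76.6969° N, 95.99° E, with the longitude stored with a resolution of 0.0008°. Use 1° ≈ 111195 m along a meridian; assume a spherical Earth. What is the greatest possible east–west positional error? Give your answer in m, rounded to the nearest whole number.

10 m

With a 0.0008° grid the true value lies within half a step, ±0.0008°/2 = ±0.0004°, of the stored one.
Parallels shrink by cos φ, so at 76.6969° a degree of longitude is 111195 × 0.2301 ≈ 25586.2 m.
So at most 0.0004° × 25586.2 ≈ 10.2345 m east–west.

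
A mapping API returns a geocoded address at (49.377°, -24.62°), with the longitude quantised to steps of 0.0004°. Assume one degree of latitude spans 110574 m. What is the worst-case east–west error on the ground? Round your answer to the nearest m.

14 m

With a 0.0004° grid the true value lies within half a step, ±0.0004°/2 = ±0.0002°, of the stored one.
At latitude 49.377° a degree of longitude spans 110574 m × cos 49.377° = 110574 × 0.6511 ≈ 71992.4 m.
So at most 0.0002° × 71992.4 ≈ 14.3985 m east–west.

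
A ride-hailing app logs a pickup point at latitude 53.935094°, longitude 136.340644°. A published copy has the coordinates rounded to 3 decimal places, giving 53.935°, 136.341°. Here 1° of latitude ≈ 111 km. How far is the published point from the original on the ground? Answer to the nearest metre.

25 metres

The latitude changed by +0.000094° and the longitude by -0.000356°.
North–south shift: 0.000094 × 111000 = 10.434 m.
East–west at this latitude: -0.000356° × 111000 × cos 53.935° ≈ -0.000356 × 65346 = -23.2632 m.
Distance: √(10.434² + 23.2632²) ≈ 25.496 m.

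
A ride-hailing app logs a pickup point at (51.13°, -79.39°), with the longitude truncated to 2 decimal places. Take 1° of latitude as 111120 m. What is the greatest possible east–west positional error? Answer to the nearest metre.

Truncating at 2 decimal places can drop up to a full unit in the last place, so the longitude may be off by as much as 0.01°.
One degree of longitude at 51.13° is 111120 × cos 51.13° ≈ 111120 × 0.6276 = 69734 m.
East–west error: 0.01° × 69734 m/° ≈ 697.34 m.

697 metres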